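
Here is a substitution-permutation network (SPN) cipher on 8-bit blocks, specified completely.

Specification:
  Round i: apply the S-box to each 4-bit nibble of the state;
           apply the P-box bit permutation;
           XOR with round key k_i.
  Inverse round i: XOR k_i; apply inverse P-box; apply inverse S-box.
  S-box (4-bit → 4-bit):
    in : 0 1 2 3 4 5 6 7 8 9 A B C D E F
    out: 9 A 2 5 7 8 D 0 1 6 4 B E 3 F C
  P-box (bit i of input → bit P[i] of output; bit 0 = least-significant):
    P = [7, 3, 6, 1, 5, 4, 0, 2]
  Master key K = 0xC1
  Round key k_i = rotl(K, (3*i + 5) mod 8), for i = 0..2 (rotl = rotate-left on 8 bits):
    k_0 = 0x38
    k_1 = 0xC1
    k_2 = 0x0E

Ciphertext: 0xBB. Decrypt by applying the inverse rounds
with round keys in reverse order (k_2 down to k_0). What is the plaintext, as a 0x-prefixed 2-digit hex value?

s_0 = ciphertext = 0xBB
s_1 = InvRound(s_0, k_2) = 0xE8
s_2 = InvRound(s_1, k_1) = 0x32
s_3 = InvRound(s_2, k_0) = 0x71

0x71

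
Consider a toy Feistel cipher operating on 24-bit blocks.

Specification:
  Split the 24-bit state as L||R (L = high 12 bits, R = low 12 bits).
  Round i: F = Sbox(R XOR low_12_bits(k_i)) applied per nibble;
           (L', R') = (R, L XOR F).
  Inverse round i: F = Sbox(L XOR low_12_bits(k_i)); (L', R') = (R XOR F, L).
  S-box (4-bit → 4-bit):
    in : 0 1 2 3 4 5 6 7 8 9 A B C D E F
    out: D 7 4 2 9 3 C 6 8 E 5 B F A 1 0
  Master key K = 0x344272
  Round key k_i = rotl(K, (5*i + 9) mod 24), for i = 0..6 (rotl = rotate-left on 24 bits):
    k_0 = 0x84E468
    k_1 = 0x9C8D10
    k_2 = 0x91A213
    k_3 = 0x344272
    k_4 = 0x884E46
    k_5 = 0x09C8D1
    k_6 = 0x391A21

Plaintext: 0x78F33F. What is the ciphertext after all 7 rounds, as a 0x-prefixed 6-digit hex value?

s_0 = plaintext = 0x78F33F
s_1 = Round(s_0, k_0) = 0x33F1B9
s_2 = Round(s_1, k_1) = 0x1B9C61
s_3 = Round(s_2, k_2) = 0xC610DD
s_4 = Round(s_3, k_3) = 0x0DD831
s_5 = Round(s_4, k_4) = 0x831CBB
s_6 = Round(s_5, k_5) = 0xCBB1F4
s_7 = Round(s_6, k_6) = 0x1F4718

0x1F4718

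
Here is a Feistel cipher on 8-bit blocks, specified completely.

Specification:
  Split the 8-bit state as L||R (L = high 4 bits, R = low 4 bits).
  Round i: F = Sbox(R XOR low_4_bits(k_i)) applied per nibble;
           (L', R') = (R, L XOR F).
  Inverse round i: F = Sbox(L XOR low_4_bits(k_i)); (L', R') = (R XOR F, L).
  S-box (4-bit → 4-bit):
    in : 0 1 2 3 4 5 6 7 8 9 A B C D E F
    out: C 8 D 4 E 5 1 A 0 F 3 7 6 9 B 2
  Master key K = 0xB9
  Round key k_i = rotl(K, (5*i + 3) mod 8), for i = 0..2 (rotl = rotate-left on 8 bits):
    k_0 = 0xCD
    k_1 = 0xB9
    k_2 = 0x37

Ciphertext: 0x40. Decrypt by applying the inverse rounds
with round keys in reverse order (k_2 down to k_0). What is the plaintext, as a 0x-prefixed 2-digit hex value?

s_0 = ciphertext = 0x40
s_1 = InvRound(s_0, k_2) = 0x44
s_2 = InvRound(s_1, k_1) = 0xD4
s_3 = InvRound(s_2, k_0) = 0x8D

0x8D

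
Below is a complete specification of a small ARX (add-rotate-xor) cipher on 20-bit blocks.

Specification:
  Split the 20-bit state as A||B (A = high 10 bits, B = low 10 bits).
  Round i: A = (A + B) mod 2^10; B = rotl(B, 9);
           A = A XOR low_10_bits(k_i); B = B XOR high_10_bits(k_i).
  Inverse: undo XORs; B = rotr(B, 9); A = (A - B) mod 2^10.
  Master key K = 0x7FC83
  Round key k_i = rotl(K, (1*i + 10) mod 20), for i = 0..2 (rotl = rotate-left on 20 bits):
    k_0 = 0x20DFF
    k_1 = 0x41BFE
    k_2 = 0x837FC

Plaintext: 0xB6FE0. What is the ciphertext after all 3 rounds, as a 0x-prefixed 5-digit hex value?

0x3D1D2

s_0 = plaintext = 0xB6FE0
s_1 = Round(s_0, k_0) = 0xD1173
s_2 = Round(s_1, k_1) = 0xD27BF
s_3 = Round(s_2, k_2) = 0x3D1D2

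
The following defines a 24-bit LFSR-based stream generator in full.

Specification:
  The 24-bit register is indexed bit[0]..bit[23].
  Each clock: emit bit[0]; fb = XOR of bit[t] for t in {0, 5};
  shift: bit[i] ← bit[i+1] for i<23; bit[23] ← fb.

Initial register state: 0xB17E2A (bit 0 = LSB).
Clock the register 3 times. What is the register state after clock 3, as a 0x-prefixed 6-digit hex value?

0x762FC5

reg_0 = 0xB17E2A
clock 1: out=0, reg = 0xD8BF15
clock 2: out=1, reg = 0xEC5F8A
clock 3: out=0, reg = 0x762FC5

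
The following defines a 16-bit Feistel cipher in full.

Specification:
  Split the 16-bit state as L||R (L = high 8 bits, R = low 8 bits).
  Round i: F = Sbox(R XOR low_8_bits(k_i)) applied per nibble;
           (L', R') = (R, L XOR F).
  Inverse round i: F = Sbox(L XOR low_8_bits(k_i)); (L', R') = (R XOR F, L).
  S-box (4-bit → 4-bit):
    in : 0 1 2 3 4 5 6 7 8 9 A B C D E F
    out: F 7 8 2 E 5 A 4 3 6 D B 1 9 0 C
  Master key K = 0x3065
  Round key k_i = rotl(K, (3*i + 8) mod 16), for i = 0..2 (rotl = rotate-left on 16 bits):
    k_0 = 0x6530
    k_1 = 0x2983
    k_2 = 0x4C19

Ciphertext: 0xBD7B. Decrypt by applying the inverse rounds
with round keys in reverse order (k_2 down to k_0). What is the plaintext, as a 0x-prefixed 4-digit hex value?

0x5137

s_0 = ciphertext = 0xBD7B
s_1 = InvRound(s_0, k_2) = 0xA5BD
s_2 = InvRound(s_1, k_1) = 0x37A5
s_3 = InvRound(s_2, k_0) = 0x5137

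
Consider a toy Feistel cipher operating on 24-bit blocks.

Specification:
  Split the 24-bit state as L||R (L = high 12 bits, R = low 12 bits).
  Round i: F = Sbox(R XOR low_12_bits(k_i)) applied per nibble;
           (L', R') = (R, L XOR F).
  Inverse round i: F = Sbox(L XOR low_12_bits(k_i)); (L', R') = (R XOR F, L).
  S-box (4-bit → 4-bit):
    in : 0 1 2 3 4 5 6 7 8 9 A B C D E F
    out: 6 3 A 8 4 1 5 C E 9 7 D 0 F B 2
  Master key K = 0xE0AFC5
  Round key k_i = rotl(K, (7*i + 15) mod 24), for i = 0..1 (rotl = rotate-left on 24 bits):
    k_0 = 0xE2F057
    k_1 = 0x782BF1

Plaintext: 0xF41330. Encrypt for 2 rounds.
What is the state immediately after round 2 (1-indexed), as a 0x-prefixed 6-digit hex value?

0x71D380

s_0 = plaintext = 0xF41330
s_1 = Round(s_0, k_0) = 0x33071D
s_2 = Round(s_1, k_1) = 0x71D380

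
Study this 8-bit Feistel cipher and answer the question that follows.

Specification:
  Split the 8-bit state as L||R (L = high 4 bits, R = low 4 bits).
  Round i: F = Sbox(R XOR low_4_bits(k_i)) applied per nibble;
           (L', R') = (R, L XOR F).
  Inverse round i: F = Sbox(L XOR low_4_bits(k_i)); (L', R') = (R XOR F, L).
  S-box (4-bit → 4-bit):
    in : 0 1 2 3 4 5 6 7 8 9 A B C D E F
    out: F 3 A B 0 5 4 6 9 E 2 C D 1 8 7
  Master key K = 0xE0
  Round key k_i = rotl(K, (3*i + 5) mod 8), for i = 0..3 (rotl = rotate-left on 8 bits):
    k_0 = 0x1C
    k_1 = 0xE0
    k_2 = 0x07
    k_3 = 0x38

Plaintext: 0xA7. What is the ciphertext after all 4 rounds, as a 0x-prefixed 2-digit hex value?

0x6B

s_0 = plaintext = 0xA7
s_1 = Round(s_0, k_0) = 0x76
s_2 = Round(s_1, k_1) = 0x63
s_3 = Round(s_2, k_2) = 0x36
s_4 = Round(s_3, k_3) = 0x6B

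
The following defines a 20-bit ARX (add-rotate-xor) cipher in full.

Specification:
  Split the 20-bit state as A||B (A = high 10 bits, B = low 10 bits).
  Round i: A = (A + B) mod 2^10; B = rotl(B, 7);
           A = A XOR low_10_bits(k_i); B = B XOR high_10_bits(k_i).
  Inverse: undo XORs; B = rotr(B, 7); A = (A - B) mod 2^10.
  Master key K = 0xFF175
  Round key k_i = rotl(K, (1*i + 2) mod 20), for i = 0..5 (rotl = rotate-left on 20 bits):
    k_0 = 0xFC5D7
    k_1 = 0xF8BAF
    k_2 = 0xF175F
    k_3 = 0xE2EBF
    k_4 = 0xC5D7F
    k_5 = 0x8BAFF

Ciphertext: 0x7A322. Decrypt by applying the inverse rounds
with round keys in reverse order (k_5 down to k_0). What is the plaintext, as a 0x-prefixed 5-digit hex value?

0x40447

s_0 = ciphertext = 0x7A322
s_1 = InvRound(s_0, k_5) = 0xAD462
s_2 = InvRound(s_1, k_4) = 0x073AE
s_3 = InvRound(s_2, k_3) = 0x5ED28
s_4 = InvRound(s_3, k_2) = 0xADF6D
s_5 = InvRound(s_4, k_1) = 0x27C79
s_6 = InvRound(s_5, k_0) = 0x40447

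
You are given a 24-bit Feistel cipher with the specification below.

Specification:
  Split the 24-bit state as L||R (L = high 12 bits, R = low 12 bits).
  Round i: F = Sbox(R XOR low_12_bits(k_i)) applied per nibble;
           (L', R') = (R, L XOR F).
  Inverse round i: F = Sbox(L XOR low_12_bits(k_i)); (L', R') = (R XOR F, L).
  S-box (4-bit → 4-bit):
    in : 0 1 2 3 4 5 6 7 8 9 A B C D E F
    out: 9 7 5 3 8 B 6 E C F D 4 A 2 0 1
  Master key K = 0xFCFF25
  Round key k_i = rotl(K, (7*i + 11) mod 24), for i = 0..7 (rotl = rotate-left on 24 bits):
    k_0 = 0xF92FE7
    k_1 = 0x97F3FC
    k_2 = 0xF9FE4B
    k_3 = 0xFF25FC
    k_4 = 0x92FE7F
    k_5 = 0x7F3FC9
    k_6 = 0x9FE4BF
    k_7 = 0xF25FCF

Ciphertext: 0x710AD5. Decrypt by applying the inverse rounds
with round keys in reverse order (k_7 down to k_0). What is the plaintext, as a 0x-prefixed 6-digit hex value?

s_0 = ciphertext = 0x710AD5
s_1 = InvRound(s_0, k_7) = 0x6F4710
s_2 = InvRound(s_1, k_6) = 0x2946F4
s_3 = InvRound(s_2, k_5) = 0x446294
s_4 = InvRound(s_3, k_4) = 0xFAB446
s_5 = InvRound(s_4, k_3) = 0x9F8FAB
s_6 = InvRound(s_5, k_2) = 0x1E89F8
s_7 = InvRound(s_6, k_1) = 0xC801E8
s_8 = InvRound(s_7, k_0) = 0x286C80

0x286C80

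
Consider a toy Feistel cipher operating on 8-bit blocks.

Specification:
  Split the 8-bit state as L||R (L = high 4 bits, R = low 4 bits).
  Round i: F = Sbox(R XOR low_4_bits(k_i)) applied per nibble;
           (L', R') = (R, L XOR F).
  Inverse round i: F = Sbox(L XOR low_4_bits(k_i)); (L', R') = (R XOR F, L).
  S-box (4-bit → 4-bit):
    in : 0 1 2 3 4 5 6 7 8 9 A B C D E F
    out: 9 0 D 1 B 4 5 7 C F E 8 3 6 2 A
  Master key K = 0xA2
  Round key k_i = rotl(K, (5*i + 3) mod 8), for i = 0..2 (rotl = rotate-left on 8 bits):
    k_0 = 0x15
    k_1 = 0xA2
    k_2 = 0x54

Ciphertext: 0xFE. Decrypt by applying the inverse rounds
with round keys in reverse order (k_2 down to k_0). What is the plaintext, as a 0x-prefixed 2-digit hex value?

0x64

s_0 = ciphertext = 0xFE
s_1 = InvRound(s_0, k_2) = 0x6F
s_2 = InvRound(s_1, k_1) = 0x46
s_3 = InvRound(s_2, k_0) = 0x64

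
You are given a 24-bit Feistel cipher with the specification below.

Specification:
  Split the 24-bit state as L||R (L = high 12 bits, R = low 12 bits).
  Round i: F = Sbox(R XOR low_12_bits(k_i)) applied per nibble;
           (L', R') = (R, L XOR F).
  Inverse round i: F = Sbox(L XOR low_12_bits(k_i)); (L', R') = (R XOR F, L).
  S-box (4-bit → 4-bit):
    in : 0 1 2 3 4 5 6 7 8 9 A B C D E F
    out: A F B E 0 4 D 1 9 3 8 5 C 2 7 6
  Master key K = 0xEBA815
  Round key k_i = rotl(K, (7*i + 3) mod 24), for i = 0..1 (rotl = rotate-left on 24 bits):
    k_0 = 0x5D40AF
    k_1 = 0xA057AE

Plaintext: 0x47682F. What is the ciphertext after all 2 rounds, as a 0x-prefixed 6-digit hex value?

0xDEC024

s_0 = plaintext = 0x47682F
s_1 = Round(s_0, k_0) = 0x82FDEC
s_2 = Round(s_1, k_1) = 0xDEC024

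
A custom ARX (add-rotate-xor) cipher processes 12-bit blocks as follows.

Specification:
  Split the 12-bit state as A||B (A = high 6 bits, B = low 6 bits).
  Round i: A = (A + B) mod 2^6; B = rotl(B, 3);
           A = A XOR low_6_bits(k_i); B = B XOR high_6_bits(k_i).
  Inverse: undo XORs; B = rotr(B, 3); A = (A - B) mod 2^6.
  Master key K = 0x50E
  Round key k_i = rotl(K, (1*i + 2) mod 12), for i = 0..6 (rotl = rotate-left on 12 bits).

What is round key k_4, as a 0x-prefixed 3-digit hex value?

K = 0x50E
k_0 = rotl(K, (1*0+2) mod 12) = rotl(K, 2) = 0x439
k_1 = rotl(K, (1*1+2) mod 12) = rotl(K, 3) = 0x872
k_2 = rotl(K, (1*2+2) mod 12) = rotl(K, 4) = 0x0E5
k_3 = rotl(K, (1*3+2) mod 12) = rotl(K, 5) = 0x1CA
k_4 = rotl(K, (1*4+2) mod 12) = rotl(K, 6) = 0x394

0x394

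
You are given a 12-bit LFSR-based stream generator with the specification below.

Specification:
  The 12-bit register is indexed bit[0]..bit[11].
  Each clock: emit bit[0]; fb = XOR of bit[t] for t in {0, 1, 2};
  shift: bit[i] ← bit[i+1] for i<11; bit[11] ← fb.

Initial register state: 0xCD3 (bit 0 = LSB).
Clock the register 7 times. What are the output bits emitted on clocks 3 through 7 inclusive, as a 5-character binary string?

00101

reg_0 = 0xCD3
clock 1: out=1, reg = 0x669
clock 2: out=1, reg = 0xB34
clock 3: out=0, reg = 0xD9A
clock 4: out=0, reg = 0xECD
clock 5: out=1, reg = 0x766
clock 6: out=0, reg = 0x3B3
clock 7: out=1, reg = 0x1D9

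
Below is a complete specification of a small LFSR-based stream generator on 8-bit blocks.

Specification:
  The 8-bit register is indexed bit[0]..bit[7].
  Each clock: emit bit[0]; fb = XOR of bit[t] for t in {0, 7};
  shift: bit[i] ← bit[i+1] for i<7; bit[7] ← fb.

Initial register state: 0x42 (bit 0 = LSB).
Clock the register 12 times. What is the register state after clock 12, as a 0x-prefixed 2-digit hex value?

reg_0 = 0x42
clock 1: out=0, reg = 0x21
clock 2: out=1, reg = 0x90
clock 3: out=0, reg = 0xC8
clock 4: out=0, reg = 0xE4
clock 5: out=0, reg = 0xF2
clock 6: out=0, reg = 0xF9
clock 7: out=1, reg = 0x7C
clock 8: out=0, reg = 0x3E
clock 9: out=0, reg = 0x1F
clock 10: out=1, reg = 0x8F
clock 11: out=1, reg = 0x47
clock 12: out=1, reg = 0xA3

0xA3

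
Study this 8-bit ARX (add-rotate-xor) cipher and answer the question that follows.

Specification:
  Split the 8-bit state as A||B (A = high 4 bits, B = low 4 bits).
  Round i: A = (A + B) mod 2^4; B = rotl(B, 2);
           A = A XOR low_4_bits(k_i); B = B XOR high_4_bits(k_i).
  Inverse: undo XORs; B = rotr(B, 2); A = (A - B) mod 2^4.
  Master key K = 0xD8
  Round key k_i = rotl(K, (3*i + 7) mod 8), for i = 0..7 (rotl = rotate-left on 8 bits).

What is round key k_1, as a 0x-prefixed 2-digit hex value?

K = 0xD8
k_0 = rotl(K, (3*0+7) mod 8) = rotl(K, 7) = 0x6C
k_1 = rotl(K, (3*1+7) mod 8) = rotl(K, 2) = 0x63

0x63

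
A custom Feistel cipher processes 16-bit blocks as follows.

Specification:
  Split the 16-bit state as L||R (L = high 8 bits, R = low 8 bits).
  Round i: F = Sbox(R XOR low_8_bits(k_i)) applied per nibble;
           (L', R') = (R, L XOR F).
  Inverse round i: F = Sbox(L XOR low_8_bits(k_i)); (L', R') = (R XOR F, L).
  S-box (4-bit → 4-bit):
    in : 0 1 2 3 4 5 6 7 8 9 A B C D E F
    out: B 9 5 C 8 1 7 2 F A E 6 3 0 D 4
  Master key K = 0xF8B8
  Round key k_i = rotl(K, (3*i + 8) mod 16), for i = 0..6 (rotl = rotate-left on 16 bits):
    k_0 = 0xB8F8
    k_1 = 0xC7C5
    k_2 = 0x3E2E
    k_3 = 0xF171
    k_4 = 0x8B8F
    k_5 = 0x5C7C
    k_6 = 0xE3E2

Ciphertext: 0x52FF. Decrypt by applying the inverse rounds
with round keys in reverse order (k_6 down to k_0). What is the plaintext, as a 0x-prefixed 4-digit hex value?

0xE160

s_0 = ciphertext = 0x52FF
s_1 = InvRound(s_0, k_6) = 0x9452
s_2 = InvRound(s_1, k_5) = 0x8D94
s_3 = InvRound(s_2, k_4) = 0x218D
s_4 = InvRound(s_3, k_3) = 0x9621
s_5 = InvRound(s_4, k_2) = 0x4E96
s_6 = InvRound(s_5, k_1) = 0x604E
s_7 = InvRound(s_6, k_0) = 0xE160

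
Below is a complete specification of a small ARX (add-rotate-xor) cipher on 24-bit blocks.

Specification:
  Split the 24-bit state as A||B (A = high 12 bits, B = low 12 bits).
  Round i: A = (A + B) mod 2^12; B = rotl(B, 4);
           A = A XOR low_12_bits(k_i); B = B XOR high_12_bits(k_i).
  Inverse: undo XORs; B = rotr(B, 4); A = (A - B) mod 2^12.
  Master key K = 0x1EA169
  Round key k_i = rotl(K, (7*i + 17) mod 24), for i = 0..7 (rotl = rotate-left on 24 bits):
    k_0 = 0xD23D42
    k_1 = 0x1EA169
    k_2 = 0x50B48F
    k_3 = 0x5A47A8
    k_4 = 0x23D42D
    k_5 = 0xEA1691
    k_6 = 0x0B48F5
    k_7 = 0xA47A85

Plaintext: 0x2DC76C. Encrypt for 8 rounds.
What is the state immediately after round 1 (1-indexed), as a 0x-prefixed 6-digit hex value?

0x70ABE4

s_0 = plaintext = 0x2DC76C
s_1 = Round(s_0, k_0) = 0x70ABE4
s_2 = Round(s_1, k_1) = 0x387FA1
s_3 = Round(s_2, k_2) = 0x7A7F14
s_4 = Round(s_3, k_3) = 0x1134EB
s_5 = Round(s_4, k_4) = 0x1D3C89
s_6 = Round(s_5, k_5) = 0x8CD63D
s_7 = Round(s_6, k_6) = 0x7FF362
s_8 = Round(s_7, k_7) = 0x1E4C64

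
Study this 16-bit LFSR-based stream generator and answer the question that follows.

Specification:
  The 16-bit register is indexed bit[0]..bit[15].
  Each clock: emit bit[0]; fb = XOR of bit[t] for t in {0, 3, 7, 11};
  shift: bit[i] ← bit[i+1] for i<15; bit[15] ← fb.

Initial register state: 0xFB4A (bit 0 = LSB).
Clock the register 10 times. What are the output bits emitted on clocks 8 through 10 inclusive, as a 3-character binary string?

reg_0 = 0xFB4A
clock 1: out=0, reg = 0x7DA5
clock 2: out=1, reg = 0xBED2
clock 3: out=0, reg = 0x5F69
clock 4: out=1, reg = 0xAFB4
clock 5: out=0, reg = 0x57DA
clock 6: out=0, reg = 0x2BED
clock 7: out=1, reg = 0x15F6
clock 8: out=0, reg = 0x8AFB
clock 9: out=1, reg = 0x457D
clock 10: out=1, reg = 0x22BE

011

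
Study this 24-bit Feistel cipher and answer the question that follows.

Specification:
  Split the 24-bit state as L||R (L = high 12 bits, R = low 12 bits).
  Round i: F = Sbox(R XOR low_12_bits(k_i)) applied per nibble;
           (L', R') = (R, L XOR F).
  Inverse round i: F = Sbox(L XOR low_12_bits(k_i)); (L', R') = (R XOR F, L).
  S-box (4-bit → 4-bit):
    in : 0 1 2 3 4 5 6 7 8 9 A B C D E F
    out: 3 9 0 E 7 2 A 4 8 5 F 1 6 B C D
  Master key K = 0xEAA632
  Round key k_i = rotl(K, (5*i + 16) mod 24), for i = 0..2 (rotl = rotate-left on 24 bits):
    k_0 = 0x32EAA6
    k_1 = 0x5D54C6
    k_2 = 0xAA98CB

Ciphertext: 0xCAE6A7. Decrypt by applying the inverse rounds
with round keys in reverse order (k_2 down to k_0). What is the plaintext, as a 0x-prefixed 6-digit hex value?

0x6AFEC0

s_0 = ciphertext = 0xCAE6A7
s_1 = InvRound(s_0, k_2) = 0x105CAE
s_2 = InvRound(s_1, k_1) = 0xEC0105
s_3 = InvRound(s_2, k_0) = 0x6AFEC0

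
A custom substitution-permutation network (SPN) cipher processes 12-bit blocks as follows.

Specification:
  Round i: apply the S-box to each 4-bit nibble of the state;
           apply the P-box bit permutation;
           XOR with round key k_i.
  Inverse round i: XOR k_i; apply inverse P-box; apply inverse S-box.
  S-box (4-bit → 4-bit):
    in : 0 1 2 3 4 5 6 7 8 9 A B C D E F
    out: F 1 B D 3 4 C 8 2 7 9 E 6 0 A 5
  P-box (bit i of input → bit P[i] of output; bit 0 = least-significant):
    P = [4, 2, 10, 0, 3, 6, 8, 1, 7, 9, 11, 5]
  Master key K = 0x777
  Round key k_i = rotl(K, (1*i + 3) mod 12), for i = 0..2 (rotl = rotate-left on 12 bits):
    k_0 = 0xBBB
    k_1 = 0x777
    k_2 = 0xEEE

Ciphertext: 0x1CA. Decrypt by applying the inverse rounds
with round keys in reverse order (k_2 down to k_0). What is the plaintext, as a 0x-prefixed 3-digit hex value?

0x5F0

s_0 = ciphertext = 0x1CA
s_1 = InvRound(s_0, k_2) = 0xB5C
s_2 = InvRound(s_1, k_1) = 0x6A6
s_3 = InvRound(s_2, k_0) = 0x5F0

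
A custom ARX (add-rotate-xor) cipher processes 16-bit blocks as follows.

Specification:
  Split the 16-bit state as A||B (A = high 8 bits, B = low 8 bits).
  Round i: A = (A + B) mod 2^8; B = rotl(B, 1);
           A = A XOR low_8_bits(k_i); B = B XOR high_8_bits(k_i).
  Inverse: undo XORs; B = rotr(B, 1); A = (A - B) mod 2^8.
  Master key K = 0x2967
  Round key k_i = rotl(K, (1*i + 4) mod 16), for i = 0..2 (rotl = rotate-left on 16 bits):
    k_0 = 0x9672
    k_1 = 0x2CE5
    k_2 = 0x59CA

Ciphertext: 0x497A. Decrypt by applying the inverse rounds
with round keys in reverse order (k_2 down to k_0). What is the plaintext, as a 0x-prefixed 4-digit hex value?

0x2724

s_0 = ciphertext = 0x497A
s_1 = InvRound(s_0, k_2) = 0xF291
s_2 = InvRound(s_1, k_1) = 0x39DE
s_3 = InvRound(s_2, k_0) = 0x2724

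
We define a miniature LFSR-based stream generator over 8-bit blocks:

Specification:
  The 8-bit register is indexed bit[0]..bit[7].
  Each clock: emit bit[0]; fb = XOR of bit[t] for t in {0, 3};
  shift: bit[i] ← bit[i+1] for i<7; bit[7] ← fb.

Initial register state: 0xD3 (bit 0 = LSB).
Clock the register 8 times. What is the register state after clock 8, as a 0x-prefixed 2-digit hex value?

reg_0 = 0xD3
clock 1: out=1, reg = 0xE9
clock 2: out=1, reg = 0x74
clock 3: out=0, reg = 0x3A
clock 4: out=0, reg = 0x9D
clock 5: out=1, reg = 0x4E
clock 6: out=0, reg = 0xA7
clock 7: out=1, reg = 0xD3
clock 8: out=1, reg = 0xE9

0xE9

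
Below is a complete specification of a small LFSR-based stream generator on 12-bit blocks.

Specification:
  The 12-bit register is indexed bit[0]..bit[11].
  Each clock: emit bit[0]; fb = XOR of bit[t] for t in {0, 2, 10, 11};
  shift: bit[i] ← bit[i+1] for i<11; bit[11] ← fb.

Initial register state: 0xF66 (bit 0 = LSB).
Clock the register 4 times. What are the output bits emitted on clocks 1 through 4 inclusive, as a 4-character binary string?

0110

reg_0 = 0xF66
clock 1: out=0, reg = 0xFB3
clock 2: out=1, reg = 0xFD9
clock 3: out=1, reg = 0xFEC
clock 4: out=0, reg = 0xFF6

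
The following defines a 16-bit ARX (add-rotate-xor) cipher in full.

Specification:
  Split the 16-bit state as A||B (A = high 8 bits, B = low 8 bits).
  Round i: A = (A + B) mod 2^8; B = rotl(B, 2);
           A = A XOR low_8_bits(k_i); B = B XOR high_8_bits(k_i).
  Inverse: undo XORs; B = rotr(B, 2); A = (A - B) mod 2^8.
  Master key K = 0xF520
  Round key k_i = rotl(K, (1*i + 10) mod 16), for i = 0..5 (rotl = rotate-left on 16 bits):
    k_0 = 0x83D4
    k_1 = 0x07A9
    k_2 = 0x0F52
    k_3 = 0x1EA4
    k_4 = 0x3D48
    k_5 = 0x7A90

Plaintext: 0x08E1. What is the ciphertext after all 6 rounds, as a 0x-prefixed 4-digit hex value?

0xBFBB

s_0 = plaintext = 0x08E1
s_1 = Round(s_0, k_0) = 0x3D04
s_2 = Round(s_1, k_1) = 0xE817
s_3 = Round(s_2, k_2) = 0xAD53
s_4 = Round(s_3, k_3) = 0xA453
s_5 = Round(s_4, k_4) = 0xBF70
s_6 = Round(s_5, k_5) = 0xBFBB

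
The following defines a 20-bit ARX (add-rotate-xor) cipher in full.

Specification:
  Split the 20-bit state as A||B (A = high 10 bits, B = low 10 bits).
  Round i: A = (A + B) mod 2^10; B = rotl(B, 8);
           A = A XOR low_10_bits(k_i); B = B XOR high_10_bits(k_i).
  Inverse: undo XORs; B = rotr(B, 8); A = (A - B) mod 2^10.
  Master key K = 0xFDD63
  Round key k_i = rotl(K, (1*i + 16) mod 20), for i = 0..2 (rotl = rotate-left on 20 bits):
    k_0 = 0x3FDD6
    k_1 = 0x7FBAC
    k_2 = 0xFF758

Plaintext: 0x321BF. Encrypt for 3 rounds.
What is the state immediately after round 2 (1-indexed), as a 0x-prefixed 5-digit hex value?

0x5351A

s_0 = plaintext = 0x321BF
s_1 = Round(s_0, k_0) = 0xD4790
s_2 = Round(s_1, k_1) = 0x5351A
s_3 = Round(s_2, k_2) = 0x4FDBB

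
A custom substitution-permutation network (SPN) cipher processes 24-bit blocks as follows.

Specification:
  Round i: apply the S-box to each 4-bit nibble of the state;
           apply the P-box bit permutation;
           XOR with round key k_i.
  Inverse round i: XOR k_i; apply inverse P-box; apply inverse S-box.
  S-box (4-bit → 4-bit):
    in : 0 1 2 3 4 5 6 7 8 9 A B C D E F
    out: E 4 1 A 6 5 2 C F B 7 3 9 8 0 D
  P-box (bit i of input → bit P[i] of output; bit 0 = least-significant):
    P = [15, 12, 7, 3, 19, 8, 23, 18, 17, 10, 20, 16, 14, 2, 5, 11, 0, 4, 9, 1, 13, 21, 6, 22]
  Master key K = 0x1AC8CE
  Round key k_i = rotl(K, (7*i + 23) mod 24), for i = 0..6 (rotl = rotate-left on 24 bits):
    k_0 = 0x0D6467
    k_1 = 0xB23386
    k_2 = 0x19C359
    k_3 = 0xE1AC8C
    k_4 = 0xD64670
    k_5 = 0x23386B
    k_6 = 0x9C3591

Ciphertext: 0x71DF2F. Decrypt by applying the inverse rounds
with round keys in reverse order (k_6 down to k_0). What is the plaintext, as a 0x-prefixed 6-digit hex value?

s_0 = ciphertext = 0x71DF2F
s_1 = InvRound(s_0, k_6) = 0x908DFF
s_2 = InvRound(s_1, k_5) = 0xB6684A
s_3 = InvRound(s_2, k_4) = 0x9076ED
s_4 = InvRound(s_3, k_3) = 0x05F7EB
s_5 = InvRound(s_4, k_2) = 0x2314C4
s_6 = InvRound(s_5, k_1) = 0x57E04E
s_7 = InvRound(s_6, k_0) = 0xD21A2C

0xD21A2C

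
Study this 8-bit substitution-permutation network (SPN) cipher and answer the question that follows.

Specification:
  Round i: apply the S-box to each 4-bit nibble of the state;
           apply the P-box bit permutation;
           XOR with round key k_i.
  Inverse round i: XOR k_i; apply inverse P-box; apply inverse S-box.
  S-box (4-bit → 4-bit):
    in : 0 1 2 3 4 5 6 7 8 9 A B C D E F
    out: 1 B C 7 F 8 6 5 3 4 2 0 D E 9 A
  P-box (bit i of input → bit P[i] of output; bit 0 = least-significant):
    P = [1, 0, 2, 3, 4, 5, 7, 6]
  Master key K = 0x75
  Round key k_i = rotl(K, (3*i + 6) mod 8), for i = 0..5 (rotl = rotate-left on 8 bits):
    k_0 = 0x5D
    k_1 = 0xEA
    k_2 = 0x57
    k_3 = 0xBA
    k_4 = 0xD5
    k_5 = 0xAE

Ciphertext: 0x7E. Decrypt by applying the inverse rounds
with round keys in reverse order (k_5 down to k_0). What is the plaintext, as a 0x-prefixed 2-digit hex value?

0xE3

s_0 = ciphertext = 0x7E
s_1 = InvRound(s_0, k_5) = 0xCB
s_2 = InvRound(s_1, k_4) = 0x0C
s_3 = InvRound(s_2, k_3) = 0x37
s_4 = InvRound(s_3, k_2) = 0xFB
s_5 = InvRound(s_4, k_1) = 0x0A
s_6 = InvRound(s_5, k_0) = 0xE3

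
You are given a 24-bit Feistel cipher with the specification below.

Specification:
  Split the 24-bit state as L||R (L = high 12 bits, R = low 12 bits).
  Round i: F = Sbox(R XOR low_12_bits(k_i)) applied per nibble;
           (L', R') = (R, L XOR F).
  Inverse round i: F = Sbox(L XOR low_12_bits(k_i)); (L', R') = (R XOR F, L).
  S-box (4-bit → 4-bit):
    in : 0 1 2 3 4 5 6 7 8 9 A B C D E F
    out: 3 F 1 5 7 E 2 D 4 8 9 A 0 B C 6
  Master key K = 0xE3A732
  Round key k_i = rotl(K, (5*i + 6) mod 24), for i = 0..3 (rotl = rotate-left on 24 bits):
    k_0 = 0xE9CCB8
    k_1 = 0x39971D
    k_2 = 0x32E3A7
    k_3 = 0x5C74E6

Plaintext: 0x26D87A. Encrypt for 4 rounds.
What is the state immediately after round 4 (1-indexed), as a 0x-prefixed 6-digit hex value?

0xC5DD0F

s_0 = plaintext = 0x26D87A
s_1 = Round(s_0, k_0) = 0x87A56C
s_2 = Round(s_1, k_1) = 0x56C9A5
s_3 = Round(s_2, k_2) = 0x9A5C5D
s_4 = Round(s_3, k_3) = 0xC5DD0F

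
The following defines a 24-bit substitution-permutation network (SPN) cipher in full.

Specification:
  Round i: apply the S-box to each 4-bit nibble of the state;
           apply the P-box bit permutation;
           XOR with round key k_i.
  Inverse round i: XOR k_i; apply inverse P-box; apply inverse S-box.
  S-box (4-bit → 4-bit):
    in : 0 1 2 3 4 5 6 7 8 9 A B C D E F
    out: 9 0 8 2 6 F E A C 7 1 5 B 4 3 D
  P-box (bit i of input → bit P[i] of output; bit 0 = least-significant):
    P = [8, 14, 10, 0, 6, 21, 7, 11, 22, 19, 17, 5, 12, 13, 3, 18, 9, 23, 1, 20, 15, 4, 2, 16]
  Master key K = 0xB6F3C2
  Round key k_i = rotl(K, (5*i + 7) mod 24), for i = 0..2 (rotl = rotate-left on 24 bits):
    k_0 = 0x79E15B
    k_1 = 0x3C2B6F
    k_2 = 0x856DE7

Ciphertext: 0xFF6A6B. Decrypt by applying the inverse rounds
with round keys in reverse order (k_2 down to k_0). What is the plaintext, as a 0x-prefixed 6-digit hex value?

s_0 = ciphertext = 0xFF6A6B
s_1 = InvRound(s_0, k_2) = 0xD0D94B
s_2 = InvRound(s_1, k_1) = 0xBECC33
s_3 = InvRound(s_2, k_0) = 0x236F0B

0x236F0B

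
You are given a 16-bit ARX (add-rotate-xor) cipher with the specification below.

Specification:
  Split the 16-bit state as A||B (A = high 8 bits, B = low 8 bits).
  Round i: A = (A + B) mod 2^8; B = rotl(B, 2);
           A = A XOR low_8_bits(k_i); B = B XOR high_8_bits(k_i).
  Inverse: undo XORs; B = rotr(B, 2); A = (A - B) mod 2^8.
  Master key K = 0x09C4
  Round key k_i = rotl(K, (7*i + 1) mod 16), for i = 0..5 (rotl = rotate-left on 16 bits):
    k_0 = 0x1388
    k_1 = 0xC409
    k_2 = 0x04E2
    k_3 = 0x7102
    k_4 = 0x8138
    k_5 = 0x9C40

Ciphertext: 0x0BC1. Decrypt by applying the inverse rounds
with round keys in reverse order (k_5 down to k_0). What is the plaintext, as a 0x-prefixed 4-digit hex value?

s_0 = ciphertext = 0x0BC1
s_1 = InvRound(s_0, k_5) = 0xF457
s_2 = InvRound(s_1, k_4) = 0x17B5
s_3 = InvRound(s_2, k_3) = 0xE431
s_4 = InvRound(s_3, k_2) = 0xB94D
s_5 = InvRound(s_4, k_1) = 0x4E62
s_6 = InvRound(s_5, k_0) = 0x6A5C

0x6A5C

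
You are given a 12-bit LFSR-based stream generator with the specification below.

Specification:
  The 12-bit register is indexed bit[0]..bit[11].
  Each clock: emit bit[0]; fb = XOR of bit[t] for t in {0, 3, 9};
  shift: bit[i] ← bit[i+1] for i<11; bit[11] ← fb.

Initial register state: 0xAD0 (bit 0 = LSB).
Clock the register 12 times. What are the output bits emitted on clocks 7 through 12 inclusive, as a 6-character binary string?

110101

reg_0 = 0xAD0
clock 1: out=0, reg = 0xD68
clock 2: out=0, reg = 0xEB4
clock 3: out=0, reg = 0xF5A
clock 4: out=0, reg = 0x7AD
clock 5: out=1, reg = 0xBD6
clock 6: out=0, reg = 0xDEB
clock 7: out=1, reg = 0x6F5
clock 8: out=1, reg = 0x37A
clock 9: out=0, reg = 0x1BD
clock 10: out=1, reg = 0x0DE
clock 11: out=0, reg = 0x86F
clock 12: out=1, reg = 0x437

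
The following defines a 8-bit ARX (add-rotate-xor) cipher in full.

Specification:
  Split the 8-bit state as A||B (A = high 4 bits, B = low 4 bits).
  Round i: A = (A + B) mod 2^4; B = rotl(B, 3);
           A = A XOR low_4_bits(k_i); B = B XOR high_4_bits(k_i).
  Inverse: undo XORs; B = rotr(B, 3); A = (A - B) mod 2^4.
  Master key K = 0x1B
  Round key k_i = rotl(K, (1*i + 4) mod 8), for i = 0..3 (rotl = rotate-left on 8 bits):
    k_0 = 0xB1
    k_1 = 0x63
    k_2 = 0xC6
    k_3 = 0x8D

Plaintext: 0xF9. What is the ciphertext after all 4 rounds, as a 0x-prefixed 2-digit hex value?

0x59

s_0 = plaintext = 0xF9
s_1 = Round(s_0, k_0) = 0x97
s_2 = Round(s_1, k_1) = 0x3D
s_3 = Round(s_2, k_2) = 0x62
s_4 = Round(s_3, k_3) = 0x59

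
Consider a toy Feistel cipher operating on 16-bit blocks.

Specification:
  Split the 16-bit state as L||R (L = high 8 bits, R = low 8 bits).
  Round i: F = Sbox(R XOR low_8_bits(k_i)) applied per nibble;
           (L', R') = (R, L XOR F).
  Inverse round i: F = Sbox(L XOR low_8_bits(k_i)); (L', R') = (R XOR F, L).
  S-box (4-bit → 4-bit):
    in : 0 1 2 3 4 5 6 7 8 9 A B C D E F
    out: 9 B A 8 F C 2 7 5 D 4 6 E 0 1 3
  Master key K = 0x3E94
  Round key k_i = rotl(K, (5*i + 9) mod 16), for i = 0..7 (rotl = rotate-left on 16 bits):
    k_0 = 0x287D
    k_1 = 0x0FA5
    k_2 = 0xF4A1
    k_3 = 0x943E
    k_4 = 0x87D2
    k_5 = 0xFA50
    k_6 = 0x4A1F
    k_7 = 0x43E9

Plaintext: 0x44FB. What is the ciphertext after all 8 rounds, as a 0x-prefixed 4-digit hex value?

s_0 = plaintext = 0x44FB
s_1 = Round(s_0, k_0) = 0xFB16
s_2 = Round(s_1, k_1) = 0x1693
s_3 = Round(s_2, k_2) = 0x939C
s_4 = Round(s_3, k_3) = 0x9CD9
s_5 = Round(s_4, k_4) = 0xD90A
s_6 = Round(s_5, k_5) = 0x0A1D
s_7 = Round(s_6, k_6) = 0x1D90
s_8 = Round(s_7, k_7) = 0x9060

0x9060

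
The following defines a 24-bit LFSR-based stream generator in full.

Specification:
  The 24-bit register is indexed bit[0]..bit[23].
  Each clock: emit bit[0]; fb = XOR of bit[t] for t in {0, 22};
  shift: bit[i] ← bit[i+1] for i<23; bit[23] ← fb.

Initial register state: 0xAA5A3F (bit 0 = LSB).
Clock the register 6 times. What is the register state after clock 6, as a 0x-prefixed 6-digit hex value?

0x66A968

reg_0 = 0xAA5A3F
clock 1: out=1, reg = 0xD52D1F
clock 2: out=1, reg = 0x6A968F
clock 3: out=1, reg = 0x354B47
clock 4: out=1, reg = 0x9AA5A3
clock 5: out=1, reg = 0xCD52D1
clock 6: out=1, reg = 0x66A968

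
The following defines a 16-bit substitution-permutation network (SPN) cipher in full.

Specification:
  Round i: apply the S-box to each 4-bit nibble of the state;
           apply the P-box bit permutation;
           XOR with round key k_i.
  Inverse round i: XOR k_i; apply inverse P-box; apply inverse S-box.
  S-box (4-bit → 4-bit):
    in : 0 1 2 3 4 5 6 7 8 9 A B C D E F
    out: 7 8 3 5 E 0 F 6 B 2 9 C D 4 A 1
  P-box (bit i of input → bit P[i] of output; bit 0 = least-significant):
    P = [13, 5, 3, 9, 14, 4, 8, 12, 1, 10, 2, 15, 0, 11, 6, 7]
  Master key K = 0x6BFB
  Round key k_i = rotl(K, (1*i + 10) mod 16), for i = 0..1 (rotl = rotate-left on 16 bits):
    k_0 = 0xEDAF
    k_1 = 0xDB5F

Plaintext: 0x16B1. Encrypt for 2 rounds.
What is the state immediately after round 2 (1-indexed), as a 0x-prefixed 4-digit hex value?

0x132D

s_0 = plaintext = 0x16B1
s_1 = Round(s_0, k_0) = 0x7A29
s_2 = Round(s_1, k_1) = 0x132D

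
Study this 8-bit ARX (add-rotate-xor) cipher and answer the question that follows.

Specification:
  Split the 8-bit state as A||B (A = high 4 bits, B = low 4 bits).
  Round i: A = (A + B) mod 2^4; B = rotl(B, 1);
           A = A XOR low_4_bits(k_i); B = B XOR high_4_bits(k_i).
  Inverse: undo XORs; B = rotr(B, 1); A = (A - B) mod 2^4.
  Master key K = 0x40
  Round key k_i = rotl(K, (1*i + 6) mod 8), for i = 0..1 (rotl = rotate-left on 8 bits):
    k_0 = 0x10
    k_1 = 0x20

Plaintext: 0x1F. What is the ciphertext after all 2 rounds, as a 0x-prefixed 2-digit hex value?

0xEF

s_0 = plaintext = 0x1F
s_1 = Round(s_0, k_0) = 0x0E
s_2 = Round(s_1, k_1) = 0xEF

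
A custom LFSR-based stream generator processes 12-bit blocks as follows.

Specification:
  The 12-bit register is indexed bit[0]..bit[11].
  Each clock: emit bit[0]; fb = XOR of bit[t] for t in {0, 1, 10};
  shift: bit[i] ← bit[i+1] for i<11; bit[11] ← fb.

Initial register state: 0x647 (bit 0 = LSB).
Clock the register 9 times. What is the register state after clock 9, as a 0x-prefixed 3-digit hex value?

0x70B

reg_0 = 0x647
clock 1: out=1, reg = 0xB23
clock 2: out=1, reg = 0x591
clock 3: out=1, reg = 0x2C8
clock 4: out=0, reg = 0x164
clock 5: out=0, reg = 0x0B2
clock 6: out=0, reg = 0x859
clock 7: out=1, reg = 0xC2C
clock 8: out=0, reg = 0xE16
clock 9: out=0, reg = 0x70B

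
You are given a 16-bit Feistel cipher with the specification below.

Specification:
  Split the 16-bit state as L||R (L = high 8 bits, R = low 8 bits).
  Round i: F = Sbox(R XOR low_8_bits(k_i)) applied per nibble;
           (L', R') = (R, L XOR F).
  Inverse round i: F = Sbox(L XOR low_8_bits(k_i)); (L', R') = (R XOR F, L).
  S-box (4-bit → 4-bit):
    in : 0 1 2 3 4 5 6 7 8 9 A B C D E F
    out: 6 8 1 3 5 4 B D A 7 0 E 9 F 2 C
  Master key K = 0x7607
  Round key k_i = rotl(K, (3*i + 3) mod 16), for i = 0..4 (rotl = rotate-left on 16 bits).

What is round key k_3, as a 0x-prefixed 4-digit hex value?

0x7760

K = 0x7607
k_0 = rotl(K, (3*0+3) mod 16) = rotl(K, 3) = 0xB03B
k_1 = rotl(K, (3*1+3) mod 16) = rotl(K, 6) = 0x81DD
k_2 = rotl(K, (3*2+3) mod 16) = rotl(K, 9) = 0x0EEC
k_3 = rotl(K, (3*3+3) mod 16) = rotl(K, 12) = 0x7760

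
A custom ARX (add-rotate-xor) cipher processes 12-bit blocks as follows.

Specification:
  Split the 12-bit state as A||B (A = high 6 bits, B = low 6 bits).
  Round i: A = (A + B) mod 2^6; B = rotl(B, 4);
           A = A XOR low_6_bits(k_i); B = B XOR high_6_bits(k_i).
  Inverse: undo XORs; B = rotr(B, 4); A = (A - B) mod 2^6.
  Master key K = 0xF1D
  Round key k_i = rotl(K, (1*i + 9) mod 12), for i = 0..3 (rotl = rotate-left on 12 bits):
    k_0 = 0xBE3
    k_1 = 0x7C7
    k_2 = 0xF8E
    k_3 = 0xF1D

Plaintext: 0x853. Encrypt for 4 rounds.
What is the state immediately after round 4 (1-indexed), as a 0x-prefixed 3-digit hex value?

s_0 = plaintext = 0x853
s_1 = Round(s_0, k_0) = 0x5DB
s_2 = Round(s_1, k_1) = 0xD69
s_3 = Round(s_2, k_2) = 0x424
s_4 = Round(s_3, k_3) = 0xA75

0xA75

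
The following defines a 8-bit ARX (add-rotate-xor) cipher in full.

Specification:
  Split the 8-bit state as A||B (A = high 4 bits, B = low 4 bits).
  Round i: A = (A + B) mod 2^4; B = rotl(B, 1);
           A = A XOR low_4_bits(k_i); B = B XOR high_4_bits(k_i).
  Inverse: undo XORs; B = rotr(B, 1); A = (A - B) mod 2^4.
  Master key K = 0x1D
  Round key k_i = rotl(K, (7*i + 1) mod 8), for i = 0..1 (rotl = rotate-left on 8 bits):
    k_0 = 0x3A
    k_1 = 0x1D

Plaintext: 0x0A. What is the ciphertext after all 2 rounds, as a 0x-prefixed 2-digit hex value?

s_0 = plaintext = 0x0A
s_1 = Round(s_0, k_0) = 0x06
s_2 = Round(s_1, k_1) = 0xBD

0xBD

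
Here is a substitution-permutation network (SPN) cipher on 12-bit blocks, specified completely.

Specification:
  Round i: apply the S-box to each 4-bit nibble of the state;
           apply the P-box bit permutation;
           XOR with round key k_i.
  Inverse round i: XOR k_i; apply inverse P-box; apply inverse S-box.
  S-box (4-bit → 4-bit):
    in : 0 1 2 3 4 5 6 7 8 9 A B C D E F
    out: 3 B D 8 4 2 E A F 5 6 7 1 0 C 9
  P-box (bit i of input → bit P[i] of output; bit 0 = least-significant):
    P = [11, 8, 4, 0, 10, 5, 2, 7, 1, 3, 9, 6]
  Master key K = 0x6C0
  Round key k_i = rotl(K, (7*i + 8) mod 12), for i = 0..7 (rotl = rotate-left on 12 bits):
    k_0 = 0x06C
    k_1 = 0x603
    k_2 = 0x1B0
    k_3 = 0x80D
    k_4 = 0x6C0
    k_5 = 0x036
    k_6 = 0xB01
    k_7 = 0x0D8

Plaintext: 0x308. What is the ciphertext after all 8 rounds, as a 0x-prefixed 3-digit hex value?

0x63C

s_0 = plaintext = 0x308
s_1 = Round(s_0, k_0) = 0xD1D
s_2 = Round(s_1, k_1) = 0x2A3
s_3 = Round(s_2, k_2) = 0x3D7
s_4 = Round(s_3, k_3) = 0x94C
s_5 = Round(s_4, k_4) = 0xCC6
s_6 = Round(s_5, k_5) = 0x525
s_7 = Round(s_6, k_6) = 0xE8D
s_8 = Round(s_7, k_7) = 0x63C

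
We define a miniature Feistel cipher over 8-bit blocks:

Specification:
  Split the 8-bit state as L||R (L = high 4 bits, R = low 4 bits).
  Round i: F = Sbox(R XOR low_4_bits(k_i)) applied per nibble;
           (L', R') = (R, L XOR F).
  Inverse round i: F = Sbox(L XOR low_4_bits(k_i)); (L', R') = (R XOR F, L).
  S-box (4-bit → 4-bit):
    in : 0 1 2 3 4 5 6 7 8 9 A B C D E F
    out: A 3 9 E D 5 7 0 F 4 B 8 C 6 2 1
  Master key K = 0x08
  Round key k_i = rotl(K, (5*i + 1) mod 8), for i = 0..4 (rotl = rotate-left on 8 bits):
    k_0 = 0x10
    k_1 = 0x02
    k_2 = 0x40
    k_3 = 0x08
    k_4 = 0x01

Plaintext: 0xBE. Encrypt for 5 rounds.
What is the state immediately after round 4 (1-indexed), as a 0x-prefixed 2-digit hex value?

s_0 = plaintext = 0xBE
s_1 = Round(s_0, k_0) = 0xE9
s_2 = Round(s_1, k_1) = 0x96
s_3 = Round(s_2, k_2) = 0x6E
s_4 = Round(s_3, k_3) = 0xE1
s_5 = Round(s_4, k_4) = 0x14

0xE1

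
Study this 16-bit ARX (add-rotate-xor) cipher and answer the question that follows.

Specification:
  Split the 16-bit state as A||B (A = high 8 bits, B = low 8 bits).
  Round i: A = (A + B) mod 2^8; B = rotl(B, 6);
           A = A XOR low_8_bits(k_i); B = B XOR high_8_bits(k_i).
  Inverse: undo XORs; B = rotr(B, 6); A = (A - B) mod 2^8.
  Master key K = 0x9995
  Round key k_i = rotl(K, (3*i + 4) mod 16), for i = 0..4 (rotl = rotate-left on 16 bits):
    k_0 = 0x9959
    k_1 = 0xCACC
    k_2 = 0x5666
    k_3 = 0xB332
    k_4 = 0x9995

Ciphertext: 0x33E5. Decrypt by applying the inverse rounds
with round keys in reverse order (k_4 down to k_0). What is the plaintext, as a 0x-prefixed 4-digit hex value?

0x031D

s_0 = ciphertext = 0x33E5
s_1 = InvRound(s_0, k_4) = 0xB5F1
s_2 = InvRound(s_1, k_3) = 0x7E09
s_3 = InvRound(s_2, k_2) = 0x9B7D
s_4 = InvRound(s_3, k_1) = 0x79DE
s_5 = InvRound(s_4, k_0) = 0x031D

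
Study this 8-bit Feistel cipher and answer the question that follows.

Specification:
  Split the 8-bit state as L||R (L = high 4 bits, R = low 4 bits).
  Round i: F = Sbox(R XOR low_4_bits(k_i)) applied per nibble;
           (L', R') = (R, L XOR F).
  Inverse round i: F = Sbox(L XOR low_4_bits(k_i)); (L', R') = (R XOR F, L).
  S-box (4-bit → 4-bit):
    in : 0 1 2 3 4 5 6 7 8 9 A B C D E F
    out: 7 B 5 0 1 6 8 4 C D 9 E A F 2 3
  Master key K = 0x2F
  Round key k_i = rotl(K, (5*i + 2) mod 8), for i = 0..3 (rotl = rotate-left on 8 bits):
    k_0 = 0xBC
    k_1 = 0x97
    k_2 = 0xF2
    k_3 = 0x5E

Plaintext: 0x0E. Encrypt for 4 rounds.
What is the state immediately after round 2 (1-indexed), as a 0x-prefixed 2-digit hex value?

0x5B

s_0 = plaintext = 0x0E
s_1 = Round(s_0, k_0) = 0xE5
s_2 = Round(s_1, k_1) = 0x5B
s_3 = Round(s_2, k_2) = 0xB8
s_4 = Round(s_3, k_3) = 0x83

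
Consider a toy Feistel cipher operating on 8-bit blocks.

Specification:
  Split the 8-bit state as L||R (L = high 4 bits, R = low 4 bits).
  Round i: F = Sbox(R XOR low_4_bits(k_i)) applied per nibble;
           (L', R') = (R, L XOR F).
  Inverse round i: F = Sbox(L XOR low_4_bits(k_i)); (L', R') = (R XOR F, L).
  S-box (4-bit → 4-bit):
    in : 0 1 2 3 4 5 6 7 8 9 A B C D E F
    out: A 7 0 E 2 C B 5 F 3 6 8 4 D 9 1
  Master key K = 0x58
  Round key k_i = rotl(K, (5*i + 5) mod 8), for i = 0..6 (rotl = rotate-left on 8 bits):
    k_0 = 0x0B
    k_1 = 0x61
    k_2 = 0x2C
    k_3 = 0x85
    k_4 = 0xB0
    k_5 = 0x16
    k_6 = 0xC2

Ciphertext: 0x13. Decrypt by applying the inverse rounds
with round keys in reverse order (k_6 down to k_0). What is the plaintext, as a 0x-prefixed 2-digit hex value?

0x51

s_0 = ciphertext = 0x13
s_1 = InvRound(s_0, k_6) = 0xD1
s_2 = InvRound(s_1, k_5) = 0x9D
s_3 = InvRound(s_2, k_4) = 0xE9
s_4 = InvRound(s_3, k_3) = 0x1E
s_5 = InvRound(s_4, k_2) = 0x31
s_6 = InvRound(s_5, k_1) = 0x13
s_7 = InvRound(s_6, k_0) = 0x51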